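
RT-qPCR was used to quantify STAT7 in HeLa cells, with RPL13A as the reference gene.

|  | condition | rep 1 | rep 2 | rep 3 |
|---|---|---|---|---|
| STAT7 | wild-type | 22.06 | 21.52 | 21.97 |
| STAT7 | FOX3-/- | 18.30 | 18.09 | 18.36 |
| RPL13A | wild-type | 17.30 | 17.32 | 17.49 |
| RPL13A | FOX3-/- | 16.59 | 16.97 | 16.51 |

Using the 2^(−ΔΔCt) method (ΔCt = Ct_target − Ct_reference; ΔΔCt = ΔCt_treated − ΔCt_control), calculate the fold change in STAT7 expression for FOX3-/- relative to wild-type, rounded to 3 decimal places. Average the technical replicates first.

Mean Ct: STAT7 wild-type 21.850; STAT7 FOX3-/- 18.250; RPL13A wild-type 17.370; RPL13A FOX3-/- 16.690
ΔCt(wild-type) = 21.850 − 17.370 = 4.480
ΔCt(FOX3-/-) = 18.250 − 16.690 = 1.560
ΔΔCt = 1.560 − 4.480 = -2.920
Fold change = 2^(−(-2.920)) = 2^2.920 = 7.5685

7.568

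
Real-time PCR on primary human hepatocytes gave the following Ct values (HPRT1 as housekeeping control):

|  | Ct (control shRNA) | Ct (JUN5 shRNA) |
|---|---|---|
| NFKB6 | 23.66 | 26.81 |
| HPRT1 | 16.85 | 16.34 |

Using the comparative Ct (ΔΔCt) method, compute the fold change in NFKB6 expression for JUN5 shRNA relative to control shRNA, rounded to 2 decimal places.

0.08

ΔCt(control shRNA) = 23.660 − 16.850 = 6.810
ΔCt(JUN5 shRNA) = 26.810 − 16.340 = 10.470
ΔΔCt = 10.470 − 6.810 = 3.660
Fold change = 2^(−3.660) = 0.079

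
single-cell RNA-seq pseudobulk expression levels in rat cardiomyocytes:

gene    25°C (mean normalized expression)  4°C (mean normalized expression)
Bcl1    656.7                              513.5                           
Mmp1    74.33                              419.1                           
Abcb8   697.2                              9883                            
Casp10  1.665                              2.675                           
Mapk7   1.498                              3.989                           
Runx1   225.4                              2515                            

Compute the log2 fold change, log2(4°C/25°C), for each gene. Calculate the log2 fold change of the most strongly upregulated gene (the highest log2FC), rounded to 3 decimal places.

log2(513.5/656.7) = -0.355  (Bcl1)
log2(419.1/74.33) = 2.495  (Mmp1)
log2(9883/697.2) = 3.825  (Abcb8)
log2(2.675/1.665) = 0.684  (Casp10)
log2(3.989/1.498) = 1.413  (Mapk7)
log2(2515/225.4) = 3.480  (Runx1)
Abcb8 is most strongly upregulated.

3.825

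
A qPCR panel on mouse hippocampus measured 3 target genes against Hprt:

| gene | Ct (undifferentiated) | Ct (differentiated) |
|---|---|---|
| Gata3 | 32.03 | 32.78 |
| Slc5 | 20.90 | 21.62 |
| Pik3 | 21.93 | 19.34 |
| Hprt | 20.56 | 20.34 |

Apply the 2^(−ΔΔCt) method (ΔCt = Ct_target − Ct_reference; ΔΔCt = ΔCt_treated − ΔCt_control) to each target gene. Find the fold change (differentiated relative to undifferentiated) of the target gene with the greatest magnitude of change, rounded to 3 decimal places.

Gata3: ΔΔCt = (32.78−20.34) − (32.03−20.56) = 12.44 − 11.47 = 0.97; fold change = 2^-0.97 = 0.511
Slc5: ΔΔCt = (21.62−20.34) − (20.90−20.56) = 1.28 − 0.34 = 0.94; fold change = 2^-0.94 = 0.521
Pik3: ΔΔCt = (19.34−20.34) − (21.93−20.56) = -1.00 − 1.37 = -2.37; fold change = 2^2.37 = 5.169
Pik3 has the largest |ΔΔCt| = 2.37.

5.169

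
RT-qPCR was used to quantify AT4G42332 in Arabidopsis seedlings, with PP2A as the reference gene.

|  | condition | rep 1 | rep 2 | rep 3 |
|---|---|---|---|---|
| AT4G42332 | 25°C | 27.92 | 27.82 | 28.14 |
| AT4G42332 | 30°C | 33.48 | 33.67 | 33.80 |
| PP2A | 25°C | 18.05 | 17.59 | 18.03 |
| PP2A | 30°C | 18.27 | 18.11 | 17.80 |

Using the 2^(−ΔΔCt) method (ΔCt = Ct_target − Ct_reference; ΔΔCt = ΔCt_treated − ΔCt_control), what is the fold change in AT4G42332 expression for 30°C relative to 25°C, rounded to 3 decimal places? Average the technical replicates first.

0.022

Mean Ct: AT4G42332 25°C 27.960; AT4G42332 30°C 33.650; PP2A 25°C 17.890; PP2A 30°C 18.060
ΔCt(25°C) = 27.960 − 17.890 = 10.070
ΔCt(30°C) = 33.650 − 18.060 = 15.590
ΔΔCt = 15.590 − 10.070 = 5.520
Fold change = 2^(−5.520) = 0.0218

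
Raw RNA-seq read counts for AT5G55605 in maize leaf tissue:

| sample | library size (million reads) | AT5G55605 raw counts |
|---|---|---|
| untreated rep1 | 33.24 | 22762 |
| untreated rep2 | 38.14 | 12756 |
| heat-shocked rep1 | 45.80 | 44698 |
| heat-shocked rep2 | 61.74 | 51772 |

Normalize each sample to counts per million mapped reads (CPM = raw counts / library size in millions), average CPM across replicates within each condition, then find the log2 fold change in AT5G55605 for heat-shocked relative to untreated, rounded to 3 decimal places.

CPM(untreated rep1) = 22762 / 33.24 = 684.7774
CPM(untreated rep2) = 12756 / 38.14 = 334.4520
CPM(heat-shocked rep1) = 44698 / 45.80 = 975.9389
CPM(heat-shocked rep2) = 51772 / 61.74 = 838.5488
mean CPM(untreated) = 509.6147; mean CPM(heat-shocked) = 907.2438
Fold change = 907.2438 / 509.6147 = 1.78025
log2(1.78025) = 0.8321

0.832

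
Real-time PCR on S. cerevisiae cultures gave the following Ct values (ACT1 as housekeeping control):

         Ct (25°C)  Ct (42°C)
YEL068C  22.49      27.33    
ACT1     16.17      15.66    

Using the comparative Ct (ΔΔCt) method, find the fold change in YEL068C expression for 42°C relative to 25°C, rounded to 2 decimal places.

ΔCt(25°C) = 22.490 − 16.170 = 6.320
ΔCt(42°C) = 27.330 − 15.660 = 11.670
ΔΔCt = 11.670 − 6.320 = 5.350
Fold change = 2^(−5.350) = 0.025

0.02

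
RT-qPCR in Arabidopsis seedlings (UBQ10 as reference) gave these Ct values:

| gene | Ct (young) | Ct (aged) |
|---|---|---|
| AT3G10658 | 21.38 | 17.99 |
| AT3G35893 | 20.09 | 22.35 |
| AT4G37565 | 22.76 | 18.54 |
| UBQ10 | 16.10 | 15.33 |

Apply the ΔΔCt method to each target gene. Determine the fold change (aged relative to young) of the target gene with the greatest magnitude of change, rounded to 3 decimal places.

10.928

AT3G10658: ΔΔCt = (17.99−15.33) − (21.38−16.10) = 2.66 − 5.28 = -2.62; fold change = 2^2.62 = 6.148
AT3G35893: ΔΔCt = (22.35−15.33) − (20.09−16.10) = 7.02 − 3.99 = 3.03; fold change = 2^-3.03 = 0.122
AT4G37565: ΔΔCt = (18.54−15.33) − (22.76−16.10) = 3.21 − 6.66 = -3.45; fold change = 2^3.45 = 10.928
AT4G37565 has the largest |ΔΔCt| = 3.45.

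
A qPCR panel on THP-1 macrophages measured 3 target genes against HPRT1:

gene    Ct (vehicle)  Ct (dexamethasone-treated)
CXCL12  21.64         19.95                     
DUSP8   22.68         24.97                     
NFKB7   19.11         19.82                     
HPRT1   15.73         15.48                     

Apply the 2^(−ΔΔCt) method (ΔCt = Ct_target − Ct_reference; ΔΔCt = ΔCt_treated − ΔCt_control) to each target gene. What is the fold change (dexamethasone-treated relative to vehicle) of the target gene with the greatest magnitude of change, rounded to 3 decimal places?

CXCL12: ΔΔCt = (19.95−15.48) − (21.64−15.73) = 4.47 − 5.91 = -1.44; fold change = 2^1.44 = 2.713
DUSP8: ΔΔCt = (24.97−15.48) − (22.68−15.73) = 9.49 − 6.95 = 2.54; fold change = 2^-2.54 = 0.172
NFKB7: ΔΔCt = (19.82−15.48) − (19.11−15.73) = 4.34 − 3.38 = 0.96; fold change = 2^-0.96 = 0.514
DUSP8 has the largest |ΔΔCt| = 2.54.

0.172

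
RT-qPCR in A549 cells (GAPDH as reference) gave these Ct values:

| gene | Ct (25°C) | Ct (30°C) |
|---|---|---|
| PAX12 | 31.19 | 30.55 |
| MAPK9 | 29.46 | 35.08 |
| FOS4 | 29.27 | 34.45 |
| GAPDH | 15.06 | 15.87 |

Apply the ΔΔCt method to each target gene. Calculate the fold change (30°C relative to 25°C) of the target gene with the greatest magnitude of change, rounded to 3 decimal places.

PAX12: ΔΔCt = (30.55−15.87) − (31.19−15.06) = 14.68 − 16.13 = -1.45; fold change = 2^1.45 = 2.732
MAPK9: ΔΔCt = (35.08−15.87) − (29.46−15.06) = 19.21 − 14.40 = 4.81; fold change = 2^-4.81 = 0.036
FOS4: ΔΔCt = (34.45−15.87) − (29.27−15.06) = 18.58 − 14.21 = 4.37; fold change = 2^-4.37 = 0.048
MAPK9 has the largest |ΔΔCt| = 4.81.

0.036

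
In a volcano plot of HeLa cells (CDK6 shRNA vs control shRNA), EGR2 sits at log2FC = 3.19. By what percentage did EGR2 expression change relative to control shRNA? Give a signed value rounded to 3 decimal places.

Fold change = 2^(3.19) = 9.1261
Percent change = (FC − 1) × 100% = (9.1261 − 1) × 100 = 812.611%

812.611%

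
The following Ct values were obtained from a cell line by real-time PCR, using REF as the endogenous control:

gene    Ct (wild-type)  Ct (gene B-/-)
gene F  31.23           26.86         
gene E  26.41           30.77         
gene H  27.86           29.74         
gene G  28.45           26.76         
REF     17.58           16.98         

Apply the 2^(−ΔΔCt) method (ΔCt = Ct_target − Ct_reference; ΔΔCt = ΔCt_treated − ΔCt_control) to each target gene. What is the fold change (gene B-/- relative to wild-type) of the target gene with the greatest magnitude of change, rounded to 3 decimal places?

gene F: ΔΔCt = (26.86−16.98) − (31.23−17.58) = 9.88 − 13.65 = -3.77; fold change = 2^3.77 = 13.642
gene E: ΔΔCt = (30.77−16.98) − (26.41−17.58) = 13.79 − 8.83 = 4.96; fold change = 2^-4.96 = 0.032
gene H: ΔΔCt = (29.74−16.98) − (27.86−17.58) = 12.76 − 10.28 = 2.48; fold change = 2^-2.48 = 0.179
gene G: ΔΔCt = (26.76−16.98) − (28.45−17.58) = 9.78 − 10.87 = -1.09; fold change = 2^1.09 = 2.129
gene E has the largest |ΔΔCt| = 4.96.

0.032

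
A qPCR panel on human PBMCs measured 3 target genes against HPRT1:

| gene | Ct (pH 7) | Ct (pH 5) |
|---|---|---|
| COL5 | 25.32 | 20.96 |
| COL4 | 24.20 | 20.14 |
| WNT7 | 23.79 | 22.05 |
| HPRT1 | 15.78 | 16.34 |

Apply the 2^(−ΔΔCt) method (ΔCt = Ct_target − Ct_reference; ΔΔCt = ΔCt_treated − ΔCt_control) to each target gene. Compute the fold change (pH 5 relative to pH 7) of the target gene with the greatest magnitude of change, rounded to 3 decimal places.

COL5: ΔΔCt = (20.96−16.34) − (25.32−15.78) = 4.62 − 9.54 = -4.92; fold change = 2^4.92 = 30.274
COL4: ΔΔCt = (20.14−16.34) − (24.20−15.78) = 3.80 − 8.42 = -4.62; fold change = 2^4.62 = 24.590
WNT7: ΔΔCt = (22.05−16.34) − (23.79−15.78) = 5.71 − 8.01 = -2.30; fold change = 2^2.30 = 4.925
COL5 has the largest |ΔΔCt| = 4.92.

30.274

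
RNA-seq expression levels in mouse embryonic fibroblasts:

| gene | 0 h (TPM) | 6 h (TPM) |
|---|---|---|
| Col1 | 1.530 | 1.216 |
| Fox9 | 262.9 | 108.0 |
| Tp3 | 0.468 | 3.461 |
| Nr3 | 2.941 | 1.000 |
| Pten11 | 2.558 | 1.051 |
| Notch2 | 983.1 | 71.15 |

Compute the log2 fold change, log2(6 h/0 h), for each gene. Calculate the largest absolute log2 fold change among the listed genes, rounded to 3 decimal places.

log2(1.216/1.530) = -0.331  (Col1)
log2(108.0/262.9) = -1.283  (Fox9)
log2(3.461/0.468) = 2.887  (Tp3)
log2(1.000/2.941) = -1.556  (Nr3)
log2(1.051/2.558) = -1.283  (Pten11)
log2(71.15/983.1) = -3.788  (Notch2)
The largest magnitude belongs to Notch2.

3.788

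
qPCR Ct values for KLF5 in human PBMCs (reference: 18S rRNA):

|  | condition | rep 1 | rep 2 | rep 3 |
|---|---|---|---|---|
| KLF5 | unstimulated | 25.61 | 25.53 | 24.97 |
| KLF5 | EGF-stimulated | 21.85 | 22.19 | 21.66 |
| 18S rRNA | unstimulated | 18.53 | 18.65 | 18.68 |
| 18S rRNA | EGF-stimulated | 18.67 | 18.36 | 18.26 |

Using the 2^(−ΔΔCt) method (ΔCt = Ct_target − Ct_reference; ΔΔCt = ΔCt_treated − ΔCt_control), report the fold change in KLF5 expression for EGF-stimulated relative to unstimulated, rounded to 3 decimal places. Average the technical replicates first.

Mean Ct: KLF5 unstimulated 25.370; KLF5 EGF-stimulated 21.900; 18S rRNA unstimulated 18.620; 18S rRNA EGF-stimulated 18.430
ΔCt(unstimulated) = 25.370 − 18.620 = 6.750
ΔCt(EGF-stimulated) = 21.900 − 18.430 = 3.470
ΔΔCt = 3.470 − 6.750 = -3.280
Fold change = 2^(−(-3.280)) = 2^3.280 = 9.7136

9.714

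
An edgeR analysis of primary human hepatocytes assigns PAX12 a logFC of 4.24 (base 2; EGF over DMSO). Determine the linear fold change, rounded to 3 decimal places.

Fold change = 2^(4.24) = 18.8959

18.896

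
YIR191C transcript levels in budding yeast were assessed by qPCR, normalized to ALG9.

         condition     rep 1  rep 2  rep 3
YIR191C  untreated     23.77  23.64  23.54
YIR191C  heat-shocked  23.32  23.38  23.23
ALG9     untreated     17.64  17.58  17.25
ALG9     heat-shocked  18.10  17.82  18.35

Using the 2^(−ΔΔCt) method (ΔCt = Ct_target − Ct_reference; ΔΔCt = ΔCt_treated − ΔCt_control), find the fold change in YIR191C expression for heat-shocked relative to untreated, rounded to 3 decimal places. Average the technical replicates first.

1.919

Mean Ct: YIR191C untreated 23.650; YIR191C heat-shocked 23.310; ALG9 untreated 17.490; ALG9 heat-shocked 18.090
ΔCt(untreated) = 23.650 − 17.490 = 6.160
ΔCt(heat-shocked) = 23.310 − 18.090 = 5.220
ΔΔCt = 5.220 − 6.160 = -0.940
Fold change = 2^(−(-0.940)) = 2^0.940 = 1.9185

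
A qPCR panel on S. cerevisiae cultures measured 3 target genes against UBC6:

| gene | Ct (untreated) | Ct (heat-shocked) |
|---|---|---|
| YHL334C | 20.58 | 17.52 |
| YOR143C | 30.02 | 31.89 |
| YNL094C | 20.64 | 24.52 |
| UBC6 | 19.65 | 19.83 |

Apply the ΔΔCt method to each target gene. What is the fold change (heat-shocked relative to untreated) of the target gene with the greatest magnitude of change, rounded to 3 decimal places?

0.077

YHL334C: ΔΔCt = (17.52−19.83) − (20.58−19.65) = -2.31 − 0.93 = -3.24; fold change = 2^3.24 = 9.448
YOR143C: ΔΔCt = (31.89−19.83) − (30.02−19.65) = 12.06 − 10.37 = 1.69; fold change = 2^-1.69 = 0.310
YNL094C: ΔΔCt = (24.52−19.83) − (20.64−19.65) = 4.69 − 0.99 = 3.70; fold change = 2^-3.70 = 0.077
YNL094C has the largest |ΔΔCt| = 3.70.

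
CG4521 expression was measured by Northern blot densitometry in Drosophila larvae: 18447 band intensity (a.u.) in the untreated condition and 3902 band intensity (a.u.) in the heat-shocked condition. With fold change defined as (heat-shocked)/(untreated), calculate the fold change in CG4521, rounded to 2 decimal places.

0.21

Fold change = 3902 / 18447 = 0.212
CG4521 is downregulated.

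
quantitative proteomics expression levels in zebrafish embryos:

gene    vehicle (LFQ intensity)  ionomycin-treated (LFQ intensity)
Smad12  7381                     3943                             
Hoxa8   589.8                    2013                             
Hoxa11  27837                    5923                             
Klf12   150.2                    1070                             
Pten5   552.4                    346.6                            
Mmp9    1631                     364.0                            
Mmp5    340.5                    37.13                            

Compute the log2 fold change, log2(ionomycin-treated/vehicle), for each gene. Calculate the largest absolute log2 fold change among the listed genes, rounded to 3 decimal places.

3.197

log2(3943/7381) = -0.905  (Smad12)
log2(2013/589.8) = 1.771  (Hoxa8)
log2(5923/27837) = -2.233  (Hoxa11)
log2(1070/150.2) = 2.833  (Klf12)
log2(346.6/552.4) = -0.672  (Pten5)
log2(364.0/1631) = -2.164  (Mmp9)
log2(37.13/340.5) = -3.197  (Mmp5)
The largest magnitude belongs to Mmp5.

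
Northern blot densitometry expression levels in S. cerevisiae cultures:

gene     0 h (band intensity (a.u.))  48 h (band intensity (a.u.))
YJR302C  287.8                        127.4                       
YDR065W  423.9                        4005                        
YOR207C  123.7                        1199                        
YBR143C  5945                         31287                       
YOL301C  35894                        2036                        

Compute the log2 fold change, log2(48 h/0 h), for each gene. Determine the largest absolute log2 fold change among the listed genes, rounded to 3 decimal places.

4.140

log2(127.4/287.8) = -1.176  (YJR302C)
log2(4005/423.9) = 3.240  (YDR065W)
log2(1199/123.7) = 3.277  (YOR207C)
log2(31287/5945) = 2.396  (YBR143C)
log2(2036/35894) = -4.140  (YOL301C)
The largest magnitude belongs to YOL301C.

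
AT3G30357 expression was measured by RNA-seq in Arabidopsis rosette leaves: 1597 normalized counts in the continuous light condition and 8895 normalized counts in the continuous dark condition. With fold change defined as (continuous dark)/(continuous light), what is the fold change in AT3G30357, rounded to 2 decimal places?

5.57

Fold change = 8895 / 1597 = 5.570
AT3G30357 is upregulated.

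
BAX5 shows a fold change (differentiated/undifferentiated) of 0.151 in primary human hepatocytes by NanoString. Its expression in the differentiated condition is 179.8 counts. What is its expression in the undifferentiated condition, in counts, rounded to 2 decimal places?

1190.73

undifferentiated expression = 179.8 / 0.151 = 1190.73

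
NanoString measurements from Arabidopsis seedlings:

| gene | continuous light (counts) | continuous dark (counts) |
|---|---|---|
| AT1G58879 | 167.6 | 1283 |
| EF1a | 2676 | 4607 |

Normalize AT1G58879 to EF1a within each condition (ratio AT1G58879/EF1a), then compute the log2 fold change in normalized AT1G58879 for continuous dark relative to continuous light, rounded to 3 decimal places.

2.153

AT1G58879/EF1a (continuous light) = 167.6 / 2676 = 0.062631
AT1G58879/EF1a (continuous dark) = 1283 / 4607 = 0.27849
Fold change = 0.27849 / 0.062631 = 4.4465
log2(4.4465) = 2.1527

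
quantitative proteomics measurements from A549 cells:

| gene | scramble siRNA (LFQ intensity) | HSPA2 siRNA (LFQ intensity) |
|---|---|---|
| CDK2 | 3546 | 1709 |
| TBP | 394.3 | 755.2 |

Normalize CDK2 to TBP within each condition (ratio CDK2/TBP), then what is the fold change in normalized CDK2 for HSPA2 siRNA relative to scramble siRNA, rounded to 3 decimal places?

0.252

CDK2/TBP (scramble siRNA) = 3546 / 394.3 = 8.9932
CDK2/TBP (HSPA2 siRNA) = 1709 / 755.2 = 2.263
Fold change = 2.263 / 8.9932 = 0.2516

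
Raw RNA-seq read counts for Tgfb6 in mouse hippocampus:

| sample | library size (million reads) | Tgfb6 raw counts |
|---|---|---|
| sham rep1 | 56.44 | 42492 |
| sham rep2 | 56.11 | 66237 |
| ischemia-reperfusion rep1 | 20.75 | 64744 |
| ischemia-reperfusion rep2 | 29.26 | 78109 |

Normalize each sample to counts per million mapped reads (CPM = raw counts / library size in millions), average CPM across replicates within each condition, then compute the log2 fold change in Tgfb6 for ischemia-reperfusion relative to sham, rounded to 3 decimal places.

1.582

CPM(sham rep1) = 42492 / 56.44 = 752.8703
CPM(sham rep2) = 66237 / 56.11 = 1180.4848
CPM(ischemia-reperfusion rep1) = 64744 / 20.75 = 3120.1928
CPM(ischemia-reperfusion rep2) = 78109 / 29.26 = 2669.4805
mean CPM(sham) = 966.6775; mean CPM(ischemia-reperfusion) = 2894.8366
Fold change = 2894.8366 / 966.6775 = 2.99462
log2(2.99462) = 1.5824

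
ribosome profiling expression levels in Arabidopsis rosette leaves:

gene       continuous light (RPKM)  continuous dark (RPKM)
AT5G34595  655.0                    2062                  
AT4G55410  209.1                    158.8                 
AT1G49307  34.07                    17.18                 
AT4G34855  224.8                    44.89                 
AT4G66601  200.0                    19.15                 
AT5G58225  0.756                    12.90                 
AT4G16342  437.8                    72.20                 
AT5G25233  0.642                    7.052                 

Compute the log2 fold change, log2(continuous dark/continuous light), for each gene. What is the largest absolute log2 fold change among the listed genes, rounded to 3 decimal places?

4.093

log2(2062/655.0) = 1.654  (AT5G34595)
log2(158.8/209.1) = -0.397  (AT4G55410)
log2(17.18/34.07) = -0.988  (AT1G49307)
log2(44.89/224.8) = -2.324  (AT4G34855)
log2(19.15/200.0) = -3.385  (AT4G66601)
log2(12.90/0.756) = 4.093  (AT5G58225)
log2(72.20/437.8) = -2.600  (AT4G16342)
log2(7.052/0.642) = 3.457  (AT5G25233)
The largest magnitude belongs to AT5G58225.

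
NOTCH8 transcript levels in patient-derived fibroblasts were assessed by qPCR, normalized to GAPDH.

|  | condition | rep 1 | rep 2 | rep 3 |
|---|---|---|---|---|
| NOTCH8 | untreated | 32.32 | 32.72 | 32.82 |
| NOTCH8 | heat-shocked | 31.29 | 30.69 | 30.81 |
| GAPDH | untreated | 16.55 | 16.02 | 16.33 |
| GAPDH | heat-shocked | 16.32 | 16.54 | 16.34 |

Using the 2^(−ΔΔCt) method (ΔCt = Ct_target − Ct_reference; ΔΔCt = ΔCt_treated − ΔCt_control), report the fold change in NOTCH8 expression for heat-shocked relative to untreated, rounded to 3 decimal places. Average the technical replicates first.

3.458

Mean Ct: NOTCH8 untreated 32.620; NOTCH8 heat-shocked 30.930; GAPDH untreated 16.300; GAPDH heat-shocked 16.400
ΔCt(untreated) = 32.620 − 16.300 = 16.320
ΔCt(heat-shocked) = 30.930 − 16.400 = 14.530
ΔΔCt = 14.530 − 16.320 = -1.790
Fold change = 2^(−(-1.790)) = 2^1.790 = 3.4581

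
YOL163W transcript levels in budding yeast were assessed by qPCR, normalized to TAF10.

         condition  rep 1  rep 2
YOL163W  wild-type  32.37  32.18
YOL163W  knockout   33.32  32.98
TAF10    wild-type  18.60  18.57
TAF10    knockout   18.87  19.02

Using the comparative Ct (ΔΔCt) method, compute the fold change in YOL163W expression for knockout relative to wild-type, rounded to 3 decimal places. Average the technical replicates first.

0.700

Mean Ct: YOL163W wild-type 32.275; YOL163W knockout 33.150; TAF10 wild-type 18.585; TAF10 knockout 18.945
ΔCt(wild-type) = 32.275 − 18.585 = 13.690
ΔCt(knockout) = 33.150 − 18.945 = 14.205
ΔΔCt = 14.205 − 13.690 = 0.515
Fold change = 2^(−0.515) = 0.6998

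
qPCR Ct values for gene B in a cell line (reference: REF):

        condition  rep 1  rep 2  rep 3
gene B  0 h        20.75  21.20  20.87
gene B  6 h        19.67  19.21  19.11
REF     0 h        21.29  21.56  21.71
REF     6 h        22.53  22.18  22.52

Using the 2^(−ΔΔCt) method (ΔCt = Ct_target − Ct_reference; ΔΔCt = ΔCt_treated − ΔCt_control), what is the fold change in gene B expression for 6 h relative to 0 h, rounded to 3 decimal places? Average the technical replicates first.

5.657

Mean Ct: gene B 0 h 20.940; gene B 6 h 19.330; REF 0 h 21.520; REF 6 h 22.410
ΔCt(0 h) = 20.940 − 21.520 = -0.580
ΔCt(6 h) = 19.330 − 22.410 = -3.080
ΔΔCt = -3.080 − (-0.580) = -2.500
Fold change = 2^(−(-2.500)) = 2^2.500 = 5.6569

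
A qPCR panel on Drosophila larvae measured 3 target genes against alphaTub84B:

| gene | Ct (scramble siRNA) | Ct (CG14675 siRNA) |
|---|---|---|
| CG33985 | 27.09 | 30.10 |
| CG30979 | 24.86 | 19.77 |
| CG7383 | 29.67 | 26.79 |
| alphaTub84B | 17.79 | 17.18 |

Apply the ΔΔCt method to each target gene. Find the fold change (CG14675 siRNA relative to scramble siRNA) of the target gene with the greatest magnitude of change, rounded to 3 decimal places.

CG33985: ΔΔCt = (30.10−17.18) − (27.09−17.79) = 12.92 − 9.30 = 3.62; fold change = 2^-3.62 = 0.081
CG30979: ΔΔCt = (19.77−17.18) − (24.86−17.79) = 2.59 − 7.07 = -4.48; fold change = 2^4.48 = 22.316
CG7383: ΔΔCt = (26.79−17.18) − (29.67−17.79) = 9.61 − 11.88 = -2.27; fold change = 2^2.27 = 4.823
CG30979 has the largest |ΔΔCt| = 4.48.

22.316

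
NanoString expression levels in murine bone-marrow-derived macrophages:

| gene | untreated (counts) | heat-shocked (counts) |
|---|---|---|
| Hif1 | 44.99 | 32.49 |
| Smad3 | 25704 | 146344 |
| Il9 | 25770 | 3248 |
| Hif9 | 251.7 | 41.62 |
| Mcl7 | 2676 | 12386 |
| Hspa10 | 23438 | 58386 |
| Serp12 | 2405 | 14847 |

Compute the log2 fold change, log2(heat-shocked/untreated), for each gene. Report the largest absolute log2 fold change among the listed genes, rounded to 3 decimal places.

log2(32.49/44.99) = -0.470  (Hif1)
log2(146344/25704) = 2.509  (Smad3)
log2(3248/25770) = -2.988  (Il9)
log2(41.62/251.7) = -2.596  (Hif9)
log2(12386/2676) = 2.211  (Mcl7)
log2(58386/23438) = 1.317  (Hspa10)
log2(14847/2405) = 2.626  (Serp12)
The largest magnitude belongs to Il9.

2.988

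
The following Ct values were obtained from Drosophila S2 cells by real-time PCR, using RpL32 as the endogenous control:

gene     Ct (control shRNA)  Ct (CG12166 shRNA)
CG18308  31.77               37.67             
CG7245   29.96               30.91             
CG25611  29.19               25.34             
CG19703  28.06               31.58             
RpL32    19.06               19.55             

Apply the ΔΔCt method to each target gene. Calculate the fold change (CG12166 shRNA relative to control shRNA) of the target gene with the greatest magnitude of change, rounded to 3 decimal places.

0.024

CG18308: ΔΔCt = (37.67−19.55) − (31.77−19.06) = 18.12 − 12.71 = 5.41; fold change = 2^-5.41 = 0.024
CG7245: ΔΔCt = (30.91−19.55) − (29.96−19.06) = 11.36 − 10.90 = 0.46; fold change = 2^-0.46 = 0.727
CG25611: ΔΔCt = (25.34−19.55) − (29.19−19.06) = 5.79 − 10.13 = -4.34; fold change = 2^4.34 = 20.252
CG19703: ΔΔCt = (31.58−19.55) − (28.06−19.06) = 12.03 − 9.00 = 3.03; fold change = 2^-3.03 = 0.122
CG18308 has the largest |ΔΔCt| = 5.41.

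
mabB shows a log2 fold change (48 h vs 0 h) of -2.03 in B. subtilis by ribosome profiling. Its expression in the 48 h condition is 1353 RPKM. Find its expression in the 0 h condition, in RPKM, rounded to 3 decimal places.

5525.718

Fold change = 2^(-2.03) = 0.2449
0 h expression = 1353 / 0.2449 = 5525.718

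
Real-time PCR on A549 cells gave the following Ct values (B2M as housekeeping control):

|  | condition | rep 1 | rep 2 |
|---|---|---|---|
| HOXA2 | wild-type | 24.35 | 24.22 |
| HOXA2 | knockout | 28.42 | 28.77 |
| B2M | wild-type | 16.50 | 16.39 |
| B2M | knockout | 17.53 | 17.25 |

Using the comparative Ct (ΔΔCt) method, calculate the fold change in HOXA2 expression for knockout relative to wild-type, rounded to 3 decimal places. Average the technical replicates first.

0.097

Mean Ct: HOXA2 wild-type 24.285; HOXA2 knockout 28.595; B2M wild-type 16.445; B2M knockout 17.390
ΔCt(wild-type) = 24.285 − 16.445 = 7.840
ΔCt(knockout) = 28.595 − 17.390 = 11.205
ΔΔCt = 11.205 − 7.840 = 3.365
Fold change = 2^(−3.365) = 0.0971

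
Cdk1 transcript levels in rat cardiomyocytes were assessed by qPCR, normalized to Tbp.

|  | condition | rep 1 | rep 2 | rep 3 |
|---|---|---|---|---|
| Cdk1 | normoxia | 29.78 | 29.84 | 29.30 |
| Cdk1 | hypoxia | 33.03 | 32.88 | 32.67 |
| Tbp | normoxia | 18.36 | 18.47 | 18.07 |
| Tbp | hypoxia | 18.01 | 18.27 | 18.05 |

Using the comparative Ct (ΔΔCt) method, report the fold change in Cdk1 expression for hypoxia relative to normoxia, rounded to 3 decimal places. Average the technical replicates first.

Mean Ct: Cdk1 normoxia 29.640; Cdk1 hypoxia 32.860; Tbp normoxia 18.300; Tbp hypoxia 18.110
ΔCt(normoxia) = 29.640 − 18.300 = 11.340
ΔCt(hypoxia) = 32.860 − 18.110 = 14.750
ΔΔCt = 14.750 − 11.340 = 3.410
Fold change = 2^(−3.410) = 0.0941

0.094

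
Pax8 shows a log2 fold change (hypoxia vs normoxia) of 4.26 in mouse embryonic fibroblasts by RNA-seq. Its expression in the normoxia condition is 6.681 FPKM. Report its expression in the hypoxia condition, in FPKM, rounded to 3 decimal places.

128.006

Fold change = 2^(4.26) = 19.1597
hypoxia expression = 6.681 × 19.1597 = 128.006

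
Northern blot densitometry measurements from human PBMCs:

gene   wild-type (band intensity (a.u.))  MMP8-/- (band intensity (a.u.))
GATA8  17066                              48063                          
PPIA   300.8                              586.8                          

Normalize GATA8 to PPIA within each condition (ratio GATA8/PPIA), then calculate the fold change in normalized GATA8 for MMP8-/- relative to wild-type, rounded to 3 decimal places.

GATA8/PPIA (wild-type) = 17066 / 300.8 = 56.735
GATA8/PPIA (MMP8-/-) = 48063 / 586.8 = 81.907
Fold change = 81.907 / 56.735 = 1.4437

1.444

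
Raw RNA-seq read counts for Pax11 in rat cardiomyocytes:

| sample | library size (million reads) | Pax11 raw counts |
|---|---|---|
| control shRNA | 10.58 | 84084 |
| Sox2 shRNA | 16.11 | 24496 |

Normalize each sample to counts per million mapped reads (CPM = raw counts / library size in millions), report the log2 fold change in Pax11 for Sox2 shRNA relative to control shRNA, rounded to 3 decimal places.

-2.386

CPM(control shRNA) = 84084 / 10.58 = 7947.4480
CPM(Sox2 shRNA) = 24496 / 16.11 = 1520.5462
Fold change = 1520.5462 / 7947.4480 = 0.19133
log2(0.19133) = -2.3859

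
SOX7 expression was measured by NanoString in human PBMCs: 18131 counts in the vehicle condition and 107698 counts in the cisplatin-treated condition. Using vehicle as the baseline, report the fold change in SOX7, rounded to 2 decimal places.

Fold change = 107698 / 18131 = 5.940
SOX7 is upregulated.

5.94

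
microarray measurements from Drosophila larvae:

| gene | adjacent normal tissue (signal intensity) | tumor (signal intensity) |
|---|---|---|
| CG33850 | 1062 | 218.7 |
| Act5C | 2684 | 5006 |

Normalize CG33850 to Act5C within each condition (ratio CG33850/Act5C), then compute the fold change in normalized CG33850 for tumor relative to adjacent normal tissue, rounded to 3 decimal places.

CG33850/Act5C (adjacent normal tissue) = 1062 / 2684 = 0.39568
CG33850/Act5C (tumor) = 218.7 / 5006 = 0.043688
Fold change = 0.043688 / 0.39568 = 0.1104

0.110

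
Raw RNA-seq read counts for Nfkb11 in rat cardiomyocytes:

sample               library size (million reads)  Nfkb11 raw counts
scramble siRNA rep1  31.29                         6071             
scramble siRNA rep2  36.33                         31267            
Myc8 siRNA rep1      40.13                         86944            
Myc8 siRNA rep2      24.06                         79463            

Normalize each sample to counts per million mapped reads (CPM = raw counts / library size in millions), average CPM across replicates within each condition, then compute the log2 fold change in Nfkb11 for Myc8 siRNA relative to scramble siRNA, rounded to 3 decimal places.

CPM(scramble siRNA rep1) = 6071 / 31.29 = 194.0236
CPM(scramble siRNA rep2) = 31267 / 36.33 = 860.6386
CPM(Myc8 siRNA rep1) = 86944 / 40.13 = 2166.5587
CPM(Myc8 siRNA rep2) = 79463 / 24.06 = 3302.7016
mean CPM(scramble siRNA) = 527.3311; mean CPM(Myc8 siRNA) = 2734.6301
Fold change = 2734.6301 / 527.3311 = 5.18579
log2(5.18579) = 2.3746

2.375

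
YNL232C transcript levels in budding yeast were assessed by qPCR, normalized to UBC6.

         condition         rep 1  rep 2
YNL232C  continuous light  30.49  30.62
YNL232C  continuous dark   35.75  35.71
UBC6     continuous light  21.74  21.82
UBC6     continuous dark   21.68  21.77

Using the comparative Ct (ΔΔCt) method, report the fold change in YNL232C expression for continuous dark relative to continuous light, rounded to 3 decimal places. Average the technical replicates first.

0.027

Mean Ct: YNL232C continuous light 30.555; YNL232C continuous dark 35.730; UBC6 continuous light 21.780; UBC6 continuous dark 21.725
ΔCt(continuous light) = 30.555 − 21.780 = 8.775
ΔCt(continuous dark) = 35.730 − 21.725 = 14.005
ΔΔCt = 14.005 − 8.775 = 5.230
Fold change = 2^(−5.230) = 0.0266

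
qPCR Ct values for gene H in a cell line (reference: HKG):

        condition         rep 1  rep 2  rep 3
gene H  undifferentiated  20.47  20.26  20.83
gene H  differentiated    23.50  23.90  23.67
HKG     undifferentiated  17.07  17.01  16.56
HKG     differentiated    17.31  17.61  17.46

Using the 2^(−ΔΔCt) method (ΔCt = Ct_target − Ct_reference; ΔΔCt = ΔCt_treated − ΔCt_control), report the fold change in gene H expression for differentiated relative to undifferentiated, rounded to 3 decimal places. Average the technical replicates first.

0.166

Mean Ct: gene H undifferentiated 20.520; gene H differentiated 23.690; HKG undifferentiated 16.880; HKG differentiated 17.460
ΔCt(undifferentiated) = 20.520 − 16.880 = 3.640
ΔCt(differentiated) = 23.690 − 17.460 = 6.230
ΔΔCt = 6.230 − 3.640 = 2.590
Fold change = 2^(−2.590) = 0.1661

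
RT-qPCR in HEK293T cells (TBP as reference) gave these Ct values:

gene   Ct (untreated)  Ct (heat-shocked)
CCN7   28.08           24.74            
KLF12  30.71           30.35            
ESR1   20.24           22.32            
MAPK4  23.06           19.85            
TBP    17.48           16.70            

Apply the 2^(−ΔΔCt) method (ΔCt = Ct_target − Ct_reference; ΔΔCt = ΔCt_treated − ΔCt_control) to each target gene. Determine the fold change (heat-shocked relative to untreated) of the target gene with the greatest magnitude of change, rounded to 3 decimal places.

CCN7: ΔΔCt = (24.74−16.70) − (28.08−17.48) = 8.04 − 10.60 = -2.56; fold change = 2^2.56 = 5.897
KLF12: ΔΔCt = (30.35−16.70) − (30.71−17.48) = 13.65 − 13.23 = 0.42; fold change = 2^-0.42 = 0.747
ESR1: ΔΔCt = (22.32−16.70) − (20.24−17.48) = 5.62 − 2.76 = 2.86; fold change = 2^-2.86 = 0.138
MAPK4: ΔΔCt = (19.85−16.70) − (23.06−17.48) = 3.15 − 5.58 = -2.43; fold change = 2^2.43 = 5.389
ESR1 has the largest |ΔΔCt| = 2.86.

0.138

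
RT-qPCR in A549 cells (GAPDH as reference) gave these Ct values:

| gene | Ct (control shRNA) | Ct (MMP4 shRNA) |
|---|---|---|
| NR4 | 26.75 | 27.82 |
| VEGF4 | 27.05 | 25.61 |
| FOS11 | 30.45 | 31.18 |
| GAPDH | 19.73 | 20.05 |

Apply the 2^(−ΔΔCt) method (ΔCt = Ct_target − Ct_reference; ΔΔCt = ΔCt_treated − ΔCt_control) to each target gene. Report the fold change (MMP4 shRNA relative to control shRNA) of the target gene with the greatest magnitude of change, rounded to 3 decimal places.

3.387

NR4: ΔΔCt = (27.82−20.05) − (26.75−19.73) = 7.77 − 7.02 = 0.75; fold change = 2^-0.75 = 0.595
VEGF4: ΔΔCt = (25.61−20.05) − (27.05−19.73) = 5.56 − 7.32 = -1.76; fold change = 2^1.76 = 3.387
FOS11: ΔΔCt = (31.18−20.05) − (30.45−19.73) = 11.13 − 10.72 = 0.41; fold change = 2^-0.41 = 0.753
VEGF4 has the largest |ΔΔCt| = 1.76.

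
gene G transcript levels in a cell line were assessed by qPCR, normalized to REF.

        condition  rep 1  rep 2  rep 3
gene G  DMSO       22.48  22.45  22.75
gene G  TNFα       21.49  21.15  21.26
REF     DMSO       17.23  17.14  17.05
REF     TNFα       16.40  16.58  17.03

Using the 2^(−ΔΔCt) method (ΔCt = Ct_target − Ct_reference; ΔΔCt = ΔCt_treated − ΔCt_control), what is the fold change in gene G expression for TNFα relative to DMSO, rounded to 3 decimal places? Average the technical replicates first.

Mean Ct: gene G DMSO 22.560; gene G TNFα 21.300; REF DMSO 17.140; REF TNFα 16.670
ΔCt(DMSO) = 22.560 − 17.140 = 5.420
ΔCt(TNFα) = 21.300 − 16.670 = 4.630
ΔΔCt = 4.630 − 5.420 = -0.790
Fold change = 2^(−(-0.790)) = 2^0.790 = 1.7291

1.729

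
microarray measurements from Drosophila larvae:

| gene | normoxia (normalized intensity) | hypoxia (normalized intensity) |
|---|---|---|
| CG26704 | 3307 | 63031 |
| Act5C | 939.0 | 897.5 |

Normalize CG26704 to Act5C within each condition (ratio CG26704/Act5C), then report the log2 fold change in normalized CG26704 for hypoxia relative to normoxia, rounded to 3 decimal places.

4.318

CG26704/Act5C (normoxia) = 3307 / 939.0 = 3.5218
CG26704/Act5C (hypoxia) = 63031 / 897.5 = 70.23
Fold change = 70.23 / 3.5218 = 19.9412
log2(19.9412) = 4.3177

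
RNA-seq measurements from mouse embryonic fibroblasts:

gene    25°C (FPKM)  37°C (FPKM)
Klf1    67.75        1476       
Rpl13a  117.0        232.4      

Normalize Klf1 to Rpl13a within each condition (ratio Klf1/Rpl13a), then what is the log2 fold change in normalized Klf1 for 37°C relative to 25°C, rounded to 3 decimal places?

3.455

Klf1/Rpl13a (25°C) = 67.75 / 117.0 = 0.57906
Klf1/Rpl13a (37°C) = 1476 / 232.4 = 6.3511
Fold change = 6.3511 / 0.57906 = 10.9680
log2(10.9680) = 3.4552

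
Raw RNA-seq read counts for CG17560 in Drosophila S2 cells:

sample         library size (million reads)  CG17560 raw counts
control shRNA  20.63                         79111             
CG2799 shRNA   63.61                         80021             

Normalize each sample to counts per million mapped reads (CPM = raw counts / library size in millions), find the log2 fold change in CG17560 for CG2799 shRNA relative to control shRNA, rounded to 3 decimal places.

-1.608

CPM(control shRNA) = 79111 / 20.63 = 3834.7552
CPM(CG2799 shRNA) = 80021 / 63.61 = 1257.9940
Fold change = 1257.9940 / 3834.7552 = 0.32805
log2(0.32805) = -1.6080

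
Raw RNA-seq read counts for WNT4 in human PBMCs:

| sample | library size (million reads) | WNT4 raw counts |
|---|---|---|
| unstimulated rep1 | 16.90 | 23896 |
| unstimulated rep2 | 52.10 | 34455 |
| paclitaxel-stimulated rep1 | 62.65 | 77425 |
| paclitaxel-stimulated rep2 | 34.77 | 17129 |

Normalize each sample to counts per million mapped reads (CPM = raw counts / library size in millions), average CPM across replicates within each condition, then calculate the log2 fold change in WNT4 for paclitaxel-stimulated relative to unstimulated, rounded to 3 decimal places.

-0.264

CPM(unstimulated rep1) = 23896 / 16.90 = 1413.9645
CPM(unstimulated rep2) = 34455 / 52.10 = 661.3244
CPM(paclitaxel-stimulated rep1) = 77425 / 62.65 = 1235.8340
CPM(paclitaxel-stimulated rep2) = 17129 / 34.77 = 492.6373
mean CPM(unstimulated) = 1037.6444; mean CPM(paclitaxel-stimulated) = 864.2357
Fold change = 864.2357 / 1037.6444 = 0.83288
log2(0.83288) = -0.2638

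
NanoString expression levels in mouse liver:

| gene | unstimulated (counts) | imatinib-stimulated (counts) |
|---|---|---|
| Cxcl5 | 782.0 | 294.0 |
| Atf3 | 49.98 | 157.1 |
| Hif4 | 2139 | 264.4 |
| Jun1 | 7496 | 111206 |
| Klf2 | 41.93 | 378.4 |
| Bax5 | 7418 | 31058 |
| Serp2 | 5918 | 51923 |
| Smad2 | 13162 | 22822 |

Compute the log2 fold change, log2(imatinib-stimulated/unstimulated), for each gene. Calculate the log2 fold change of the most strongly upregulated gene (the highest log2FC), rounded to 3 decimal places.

3.891

log2(294.0/782.0) = -1.411  (Cxcl5)
log2(157.1/49.98) = 1.652  (Atf3)
log2(264.4/2139) = -3.016  (Hif4)
log2(111206/7496) = 3.891  (Jun1)
log2(378.4/41.93) = 3.174  (Klf2)
log2(31058/7418) = 2.066  (Bax5)
log2(51923/5918) = 3.133  (Serp2)
log2(22822/13162) = 0.794  (Smad2)
Jun1 is most strongly upregulated.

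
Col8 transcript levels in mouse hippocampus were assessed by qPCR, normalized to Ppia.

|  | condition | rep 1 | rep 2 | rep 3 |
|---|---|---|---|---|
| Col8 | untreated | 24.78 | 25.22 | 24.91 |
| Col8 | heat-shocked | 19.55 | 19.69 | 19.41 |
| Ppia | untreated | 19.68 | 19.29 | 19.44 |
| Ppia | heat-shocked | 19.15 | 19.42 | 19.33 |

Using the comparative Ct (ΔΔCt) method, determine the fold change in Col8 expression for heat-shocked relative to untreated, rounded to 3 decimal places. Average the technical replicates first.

Mean Ct: Col8 untreated 24.970; Col8 heat-shocked 19.550; Ppia untreated 19.470; Ppia heat-shocked 19.300
ΔCt(untreated) = 24.970 − 19.470 = 5.500
ΔCt(heat-shocked) = 19.550 − 19.300 = 0.250
ΔΔCt = 0.250 − 5.500 = -5.250
Fold change = 2^(−(-5.250)) = 2^5.250 = 38.0546

38.055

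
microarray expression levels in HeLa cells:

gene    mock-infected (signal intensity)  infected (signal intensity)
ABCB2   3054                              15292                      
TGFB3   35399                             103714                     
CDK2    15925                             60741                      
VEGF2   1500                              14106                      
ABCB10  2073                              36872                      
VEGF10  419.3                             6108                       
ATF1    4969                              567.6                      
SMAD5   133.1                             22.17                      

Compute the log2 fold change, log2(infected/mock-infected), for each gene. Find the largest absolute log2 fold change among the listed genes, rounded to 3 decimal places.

log2(15292/3054) = 2.324  (ABCB2)
log2(103714/35399) = 1.551  (TGFB3)
log2(60741/15925) = 1.931  (CDK2)
log2(14106/1500) = 3.233  (VEGF2)
log2(36872/2073) = 4.153  (ABCB10)
log2(6108/419.3) = 3.865  (VEGF10)
log2(567.6/4969) = -3.130  (ATF1)
log2(22.17/133.1) = -2.586  (SMAD5)
The largest magnitude belongs to ABCB10.

4.153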